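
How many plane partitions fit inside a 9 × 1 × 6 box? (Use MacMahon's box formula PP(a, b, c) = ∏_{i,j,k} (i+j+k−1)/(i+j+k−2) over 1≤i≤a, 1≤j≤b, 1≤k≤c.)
PP(9, 1, 6) = 5005

Evaluate the triple product over i = 1..9, j = 1..1, k = 1..6. The factors are (2/1) · (3/2) · (4/3) · (5/4) · (6/5) · (7/6) · (3/2) · (4/3) · … (54 factors total). The numerators and denominators telescope so the product is an integer; carrying out the multiplication exactly gives PP(9, 1, 6) = 5005.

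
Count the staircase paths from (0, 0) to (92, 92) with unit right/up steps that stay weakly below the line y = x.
C_92 = 15487357822491889407128326963778343232013931127835600

These NE paths below the diagonal are counted by the Catalan number C_n = (1/(n + 1)) · C(2n, n). For n = 92: C_92 = (1/93) · C(184, 92) = 1440324277491745714862934407631385920577295594888710800/93 = 15487357822491889407128326963778343232013931127835600.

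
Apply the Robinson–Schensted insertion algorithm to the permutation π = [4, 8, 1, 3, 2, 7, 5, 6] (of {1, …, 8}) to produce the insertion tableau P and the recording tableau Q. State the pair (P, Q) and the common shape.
P = [1, 2, 5, 6] / [3, 7] / [4, 8];  Q = [1, 2, 6, 8] / [3, 4] / [5, 7];  common shape = (4, 2, 2)

Row-insert the values π_1, π_2, … into P one at a time, bumping the leftmost entry strictly greater than the inserted value down to the next row. The recording tableau Q records, in position (i, j), the step at which that cell was added to P.
  Insert 4 (step 1): P = [4];  Q = [1]
  Insert 8 (step 2): P = [4, 8];  Q = [1, 2]
  Insert 1 (step 3): P = [1, 8] / [4];  Q = [1, 2] / [3]
  Insert 3 (step 4): P = [1, 3] / [4, 8];  Q = [1, 2] / [3, 4]
  Insert 2 (step 5): P = [1, 2] / [3, 8] / [4];  Q = [1, 2] / [3, 4] / [5]
  Insert 7 (step 6): P = [1, 2, 7] / [3, 8] / [4];  Q = [1, 2, 6] / [3, 4] / [5]
  Insert 5 (step 7): P = [1, 2, 5] / [3, 7] / [4, 8];  Q = [1, 2, 6] / [3, 4] / [5, 7]
  Insert 6 (step 8): P = [1, 2, 5, 6] / [3, 7] / [4, 8];  Q = [1, 2, 6, 8] / [3, 4] / [5, 7]
Final shape: (4, 2, 2).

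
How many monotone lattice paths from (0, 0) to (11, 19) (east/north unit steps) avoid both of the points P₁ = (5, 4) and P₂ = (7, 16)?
Number of paths = 39610851

Inclusion–exclusion. Total paths: C(30, 11) = 54627300. Through P₁: C(9, 5)·C(21, 6) = 6837264. Through P₂: C(23, 7)·C(7, 4) = 8580495. Since P₁ is strictly southwest of P₂, a monotone path through both must visit P₁ then P₂; paths through both = C(9, 5)·C(14, 2)·C(7, 4) = 401310. Avoid both = 54627300 − 6837264 − 8580495 + 401310 = 39610851.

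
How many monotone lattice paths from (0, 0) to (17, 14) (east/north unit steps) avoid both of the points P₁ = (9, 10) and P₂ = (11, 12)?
Number of paths = 197116735

Inclusion–exclusion. Total paths: C(31, 17) = 265182525. Through P₁: C(19, 9)·C(12, 8) = 45727110. Through P₂: C(23, 11)·C(8, 6) = 37858184. Since P₁ is strictly southwest of P₂, a monotone path through both must visit P₁ then P₂; paths through both = C(19, 9)·C(4, 2)·C(8, 6) = 15519504. Avoid both = 265182525 − 45727110 − 37858184 + 15519504 = 197116735.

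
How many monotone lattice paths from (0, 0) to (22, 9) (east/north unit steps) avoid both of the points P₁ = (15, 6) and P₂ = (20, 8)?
Number of paths = 7742712

Inclusion–exclusion. Total paths: C(31, 22) = 20160075. Through P₁: C(21, 15)·C(10, 7) = 6511680. Through P₂: C(28, 20)·C(3, 2) = 9324315. Since P₁ is strictly southwest of P₂, a monotone path through both must visit P₁ then P₂; paths through both = C(21, 15)·C(7, 5)·C(3, 2) = 3418632. Avoid both = 20160075 − 6511680 − 9324315 + 3418632 = 7742712.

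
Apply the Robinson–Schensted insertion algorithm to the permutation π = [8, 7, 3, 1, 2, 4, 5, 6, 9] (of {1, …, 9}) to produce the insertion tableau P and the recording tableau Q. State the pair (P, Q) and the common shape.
P = [1, 2, 4, 5, 6, 9] / [3] / [7] / [8];  Q = [1, 5, 6, 7, 8, 9] / [2] / [3] / [4];  common shape = (6, 1, 1, 1)

Row-insert the values π_1, π_2, … into P one at a time, bumping the leftmost entry strictly greater than the inserted value down to the next row. The recording tableau Q records, in position (i, j), the step at which that cell was added to P.
  Insert 8 (step 1): P = [8];  Q = [1]
  Insert 7 (step 2): P = [7] / [8];  Q = [1] / [2]
  Insert 3 (step 3): P = [3] / [7] / [8];  Q = [1] / [2] / [3]
  Insert 1 (step 4): P = [1] / [3] / [7] / [8];  Q = [1] / [2] / [3] / [4]
  Insert 2 (step 5): P = [1, 2] / [3] / [7] / [8];  Q = [1, 5] / [2] / [3] / [4]
  Insert 4 (step 6): P = [1, 2, 4] / [3] / [7] / [8];  Q = [1, 5, 6] / [2] / [3] / [4]
  Insert 5 (step 7): P = [1, 2, 4, 5] / [3] / [7] / [8];  Q = [1, 5, 6, 7] / [2] / [3] / [4]
  Insert 6 (step 8): P = [1, 2, 4, 5, 6] / [3] / [7] / [8];  Q = [1, 5, 6, 7, 8] / [2] / [3] / [4]
  Insert 9 (step 9): P = [1, 2, 4, 5, 6, 9] / [3] / [7] / [8];  Q = [1, 5, 6, 7, 8, 9] / [2] / [3] / [4]
Final shape: (6, 1, 1, 1).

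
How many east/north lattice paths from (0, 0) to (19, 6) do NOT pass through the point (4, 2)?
Number of paths = 118960

Total paths from (0, 0) to (19, 6): C(25, 19) = 177100. Paths through (4, 2): (paths (0, 0) → (4, 2)) × (paths (4, 2) → (19, 6)) = C(6, 4) · C(19, 15) = 15 · 3876 = 58140. Avoidance count = 177100 − 58140 = 118960.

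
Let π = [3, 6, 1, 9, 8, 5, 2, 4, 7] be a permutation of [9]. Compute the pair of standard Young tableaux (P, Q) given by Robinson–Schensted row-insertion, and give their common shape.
P = [1, 2, 4, 7] / [3, 5, 8] / [6] / [9];  Q = [1, 2, 4, 9] / [3, 5, 8] / [6] / [7];  common shape = (4, 3, 1, 1)

Row-insert the values π_1, π_2, … into P one at a time, bumping the leftmost entry strictly greater than the inserted value down to the next row. The recording tableau Q records, in position (i, j), the step at which that cell was added to P.
  Insert 3 (step 1): P = [3];  Q = [1]
  Insert 6 (step 2): P = [3, 6];  Q = [1, 2]
  Insert 1 (step 3): P = [1, 6] / [3];  Q = [1, 2] / [3]
  Insert 9 (step 4): P = [1, 6, 9] / [3];  Q = [1, 2, 4] / [3]
  Insert 8 (step 5): P = [1, 6, 8] / [3, 9];  Q = [1, 2, 4] / [3, 5]
  Insert 5 (step 6): P = [1, 5, 8] / [3, 6] / [9];  Q = [1, 2, 4] / [3, 5] / [6]
  Insert 2 (step 7): P = [1, 2, 8] / [3, 5] / [6] / [9];  Q = [1, 2, 4] / [3, 5] / [6] / [7]
  Insert 4 (step 8): P = [1, 2, 4] / [3, 5, 8] / [6] / [9];  Q = [1, 2, 4] / [3, 5, 8] / [6] / [7]
  Insert 7 (step 9): P = [1, 2, 4, 7] / [3, 5, 8] / [6] / [9];  Q = [1, 2, 4, 9] / [3, 5, 8] / [6] / [7]
Final shape: (4, 3, 1, 1).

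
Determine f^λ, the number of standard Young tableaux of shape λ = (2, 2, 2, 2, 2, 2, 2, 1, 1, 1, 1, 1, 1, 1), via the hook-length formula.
# SYT of shape (2, 2, 2, 2, 2, 2, 2, 1, 1, 1, 1, 1, 1, 1) = 62016

Hook-length formula: f^λ = n! / Π hook(c), product over all cells c of the Young diagram. For λ = (2, 2, 2, 2, 2, 2, 2, 1, 1, 1, 1, 1, 1, 1), n = 21 boxes. Hook lengths by row (left-to-right, top-to-bottom): [15, 7]; [14, 6]; [13, 5]; [12, 4]; [11, 3]; [10, 2]; [9, 1]; [7]; [6]; [5]; [4]; [3]; [2]; [1]. Product of hooks = 823834851840000. So f^λ = 21! / 823834851840000 = 51090942171709440000 / 823834851840000 = 62016.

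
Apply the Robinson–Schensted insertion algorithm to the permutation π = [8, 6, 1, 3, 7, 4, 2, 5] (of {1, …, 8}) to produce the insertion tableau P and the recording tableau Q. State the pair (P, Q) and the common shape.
P = [1, 2, 4, 5] / [3, 7] / [6] / [8];  Q = [1, 4, 5, 8] / [2, 6] / [3] / [7];  common shape = (4, 2, 1, 1)

Row-insert the values π_1, π_2, … into P one at a time, bumping the leftmost entry strictly greater than the inserted value down to the next row. The recording tableau Q records, in position (i, j), the step at which that cell was added to P.
  Insert 8 (step 1): P = [8];  Q = [1]
  Insert 6 (step 2): P = [6] / [8];  Q = [1] / [2]
  Insert 1 (step 3): P = [1] / [6] / [8];  Q = [1] / [2] / [3]
  Insert 3 (step 4): P = [1, 3] / [6] / [8];  Q = [1, 4] / [2] / [3]
  Insert 7 (step 5): P = [1, 3, 7] / [6] / [8];  Q = [1, 4, 5] / [2] / [3]
  Insert 4 (step 6): P = [1, 3, 4] / [6, 7] / [8];  Q = [1, 4, 5] / [2, 6] / [3]
  Insert 2 (step 7): P = [1, 2, 4] / [3, 7] / [6] / [8];  Q = [1, 4, 5] / [2, 6] / [3] / [7]
  Insert 5 (step 8): P = [1, 2, 4, 5] / [3, 7] / [6] / [8];  Q = [1, 4, 5, 8] / [2, 6] / [3] / [7]
Final shape: (4, 2, 1, 1).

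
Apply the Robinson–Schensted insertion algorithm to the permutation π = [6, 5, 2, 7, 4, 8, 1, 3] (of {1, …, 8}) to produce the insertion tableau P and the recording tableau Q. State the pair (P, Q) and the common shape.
P = [1, 3, 8] / [2, 4] / [5, 7] / [6];  Q = [1, 4, 6] / [2, 5] / [3, 8] / [7];  common shape = (3, 2, 2, 1)

Row-insert the values π_1, π_2, … into P one at a time, bumping the leftmost entry strictly greater than the inserted value down to the next row. The recording tableau Q records, in position (i, j), the step at which that cell was added to P.
  Insert 6 (step 1): P = [6];  Q = [1]
  Insert 5 (step 2): P = [5] / [6];  Q = [1] / [2]
  Insert 2 (step 3): P = [2] / [5] / [6];  Q = [1] / [2] / [3]
  Insert 7 (step 4): P = [2, 7] / [5] / [6];  Q = [1, 4] / [2] / [3]
  Insert 4 (step 5): P = [2, 4] / [5, 7] / [6];  Q = [1, 4] / [2, 5] / [3]
  Insert 8 (step 6): P = [2, 4, 8] / [5, 7] / [6];  Q = [1, 4, 6] / [2, 5] / [3]
  Insert 1 (step 7): P = [1, 4, 8] / [2, 7] / [5] / [6];  Q = [1, 4, 6] / [2, 5] / [3] / [7]
  Insert 3 (step 8): P = [1, 3, 8] / [2, 4] / [5, 7] / [6];  Q = [1, 4, 6] / [2, 5] / [3, 8] / [7]
Final shape: (3, 2, 2, 1).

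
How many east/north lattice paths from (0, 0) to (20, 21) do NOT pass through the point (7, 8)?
Number of paths = 202201076220

Total paths from (0, 0) to (20, 21): C(41, 20) = 269128937220. Paths through (7, 8): (paths (0, 0) → (7, 8)) × (paths (7, 8) → (20, 21)) = C(15, 7) · C(26, 13) = 6435 · 10400600 = 66927861000. Avoidance count = 269128937220 − 66927861000 = 202201076220.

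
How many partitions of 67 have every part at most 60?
p(67, parts ≤ 60) = 2679659

Use the recurrence p(n, m) = p(n, m−1) + p(n−m, m): either the largest part is < m (count p(n, m−1)) or the largest part is exactly m (remove one copy of m, count p(n−m, m)). With p(0, ·) = 1 this gives p(67, parts ≤ 60) = 2679659. (By conjugating Young diagrams, this also counts partitions of 67 into at most 60 parts.)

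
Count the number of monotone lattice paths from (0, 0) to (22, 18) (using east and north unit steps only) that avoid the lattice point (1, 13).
Number of paths = 113379340880

Total paths from (0, 0) to (22, 18): C(40, 22) = 113380261800. Paths through (1, 13): (paths (0, 0) → (1, 13)) × (paths (1, 13) → (22, 18)) = C(14, 1) · C(26, 21) = 14 · 65780 = 920920. Avoidance count = 113380261800 − 920920 = 113379340880.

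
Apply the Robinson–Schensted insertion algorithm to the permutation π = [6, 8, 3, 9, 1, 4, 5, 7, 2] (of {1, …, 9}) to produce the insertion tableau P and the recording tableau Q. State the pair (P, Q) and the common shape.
P = [1, 2, 5, 7] / [3, 4, 9] / [6, 8];  Q = [1, 2, 4, 8] / [3, 6, 7] / [5, 9];  common shape = (4, 3, 2)

Row-insert the values π_1, π_2, … into P one at a time, bumping the leftmost entry strictly greater than the inserted value down to the next row. The recording tableau Q records, in position (i, j), the step at which that cell was added to P.
  Insert 6 (step 1): P = [6];  Q = [1]
  Insert 8 (step 2): P = [6, 8];  Q = [1, 2]
  Insert 3 (step 3): P = [3, 8] / [6];  Q = [1, 2] / [3]
  Insert 9 (step 4): P = [3, 8, 9] / [6];  Q = [1, 2, 4] / [3]
  Insert 1 (step 5): P = [1, 8, 9] / [3] / [6];  Q = [1, 2, 4] / [3] / [5]
  Insert 4 (step 6): P = [1, 4, 9] / [3, 8] / [6];  Q = [1, 2, 4] / [3, 6] / [5]
  Insert 5 (step 7): P = [1, 4, 5] / [3, 8, 9] / [6];  Q = [1, 2, 4] / [3, 6, 7] / [5]
  Insert 7 (step 8): P = [1, 4, 5, 7] / [3, 8, 9] / [6];  Q = [1, 2, 4, 8] / [3, 6, 7] / [5]
  Insert 2 (step 9): P = [1, 2, 5, 7] / [3, 4, 9] / [6, 8];  Q = [1, 2, 4, 8] / [3, 6, 7] / [5, 9]
Final shape: (4, 3, 2).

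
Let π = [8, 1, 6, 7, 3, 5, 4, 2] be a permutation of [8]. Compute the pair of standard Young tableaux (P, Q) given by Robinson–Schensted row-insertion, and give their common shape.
P = [1, 2, 4] / [3, 7] / [5] / [6] / [8];  Q = [1, 3, 4] / [2, 6] / [5] / [7] / [8];  common shape = (3, 2, 1, 1, 1)

Row-insert the values π_1, π_2, … into P one at a time, bumping the leftmost entry strictly greater than the inserted value down to the next row. The recording tableau Q records, in position (i, j), the step at which that cell was added to P.
  Insert 8 (step 1): P = [8];  Q = [1]
  Insert 1 (step 2): P = [1] / [8];  Q = [1] / [2]
  Insert 6 (step 3): P = [1, 6] / [8];  Q = [1, 3] / [2]
  Insert 7 (step 4): P = [1, 6, 7] / [8];  Q = [1, 3, 4] / [2]
  Insert 3 (step 5): P = [1, 3, 7] / [6] / [8];  Q = [1, 3, 4] / [2] / [5]
  Insert 5 (step 6): P = [1, 3, 5] / [6, 7] / [8];  Q = [1, 3, 4] / [2, 6] / [5]
  Insert 4 (step 7): P = [1, 3, 4] / [5, 7] / [6] / [8];  Q = [1, 3, 4] / [2, 6] / [5] / [7]
  Insert 2 (step 8): P = [1, 2, 4] / [3, 7] / [5] / [6] / [8];  Q = [1, 3, 4] / [2, 6] / [5] / [7] / [8]
Final shape: (3, 2, 1, 1, 1).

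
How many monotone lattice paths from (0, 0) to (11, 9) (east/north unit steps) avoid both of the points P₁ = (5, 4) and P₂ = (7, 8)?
Number of paths = 87023

Inclusion–exclusion. Total paths: C(20, 11) = 167960. Through P₁: C(9, 5)·C(11, 6) = 58212. Through P₂: C(15, 7)·C(5, 4) = 32175. Since P₁ is strictly southwest of P₂, a monotone path through both must visit P₁ then P₂; paths through both = C(9, 5)·C(6, 2)·C(5, 4) = 9450. Avoid both = 167960 − 58212 − 32175 + 9450 = 87023.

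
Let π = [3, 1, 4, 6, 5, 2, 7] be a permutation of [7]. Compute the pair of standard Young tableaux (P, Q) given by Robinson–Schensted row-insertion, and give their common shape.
P = [1, 2, 5, 7] / [3, 4] / [6];  Q = [1, 3, 4, 7] / [2, 5] / [6];  common shape = (4, 2, 1)

Row-insert the values π_1, π_2, … into P one at a time, bumping the leftmost entry strictly greater than the inserted value down to the next row. The recording tableau Q records, in position (i, j), the step at which that cell was added to P.
  Insert 3 (step 1): P = [3];  Q = [1]
  Insert 1 (step 2): P = [1] / [3];  Q = [1] / [2]
  Insert 4 (step 3): P = [1, 4] / [3];  Q = [1, 3] / [2]
  Insert 6 (step 4): P = [1, 4, 6] / [3];  Q = [1, 3, 4] / [2]
  Insert 5 (step 5): P = [1, 4, 5] / [3, 6];  Q = [1, 3, 4] / [2, 5]
  Insert 2 (step 6): P = [1, 2, 5] / [3, 4] / [6];  Q = [1, 3, 4] / [2, 5] / [6]
  Insert 7 (step 7): P = [1, 2, 5, 7] / [3, 4] / [6];  Q = [1, 3, 4, 7] / [2, 5] / [6]
Final shape: (4, 2, 1).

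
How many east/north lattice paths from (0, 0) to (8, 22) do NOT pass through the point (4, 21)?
Number of paths = 5789675

Total paths from (0, 0) to (8, 22): C(30, 8) = 5852925. Paths through (4, 21): (paths (0, 0) → (4, 21)) × (paths (4, 21) → (8, 22)) = C(25, 4) · C(5, 4) = 12650 · 5 = 63250. Avoidance count = 5852925 − 63250 = 5789675.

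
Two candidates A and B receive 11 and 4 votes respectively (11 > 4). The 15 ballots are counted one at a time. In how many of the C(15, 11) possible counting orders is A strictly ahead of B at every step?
Strict-lead orderings = 637

Total orderings of the 15 votes with 11 for A: C(15, 11) = 1365. By the Bertrand ballot formula (Cycle Lemma / reflection principle), the number of orderings in which A is strictly ahead of B throughout is (p − q)/(p + q) · C(p + q, p) = (11 − 4)/(11 + 4) · 1365 = 637.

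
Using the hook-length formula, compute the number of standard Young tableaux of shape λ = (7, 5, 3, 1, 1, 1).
# SYT of shape (7, 5, 3, 1, 1, 1) = 9189180

Hook-length formula: f^λ = n! / Π hook(c), product over all cells c of the Young diagram. For λ = (7, 5, 3, 1, 1, 1), n = 18 boxes. Hook lengths by row (left-to-right, top-to-bottom): [12, 8, 7, 5, 4, 2, 1]; [9, 5, 4, 2, 1]; [6, 2, 1]; [3]; [2]; [1]. Product of hooks = 696729600. So f^λ = 18! / 696729600 = 6402373705728000 / 696729600 = 9189180.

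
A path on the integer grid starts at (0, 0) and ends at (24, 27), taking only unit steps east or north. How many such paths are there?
Number of paths = 229591913401900

A monotone lattice path from (0, 0) to (24, 27) consists of 24 east steps and 27 north steps in some order, so it is determined by which 24 of the 51 steps are east. The count is C(51, 24) = 229591913401900.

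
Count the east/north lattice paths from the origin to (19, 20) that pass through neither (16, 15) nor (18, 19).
Number of paths = 25763955540

Inclusion–exclusion. Total paths: C(39, 19) = 68923264410. Through P₁: C(31, 16)·C(8, 3) = 16830250920. Through P₂: C(37, 18)·C(2, 1) = 35345263800. Since P₁ is strictly southwest of P₂, a monotone path through both must visit P₁ then P₂; paths through both = C(31, 16)·C(6, 2)·C(2, 1) = 9016205850. Avoid both = 68923264410 − 16830250920 − 35345263800 + 9016205850 = 25763955540.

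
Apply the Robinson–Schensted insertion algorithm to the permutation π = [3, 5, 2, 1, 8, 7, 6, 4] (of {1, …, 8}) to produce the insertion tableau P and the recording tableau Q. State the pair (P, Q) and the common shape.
P = [1, 4, 6] / [2, 5] / [3, 7] / [8];  Q = [1, 2, 5] / [3, 6] / [4, 7] / [8];  common shape = (3, 2, 2, 1)

Row-insert the values π_1, π_2, … into P one at a time, bumping the leftmost entry strictly greater than the inserted value down to the next row. The recording tableau Q records, in position (i, j), the step at which that cell was added to P.
  Insert 3 (step 1): P = [3];  Q = [1]
  Insert 5 (step 2): P = [3, 5];  Q = [1, 2]
  Insert 2 (step 3): P = [2, 5] / [3];  Q = [1, 2] / [3]
  Insert 1 (step 4): P = [1, 5] / [2] / [3];  Q = [1, 2] / [3] / [4]
  Insert 8 (step 5): P = [1, 5, 8] / [2] / [3];  Q = [1, 2, 5] / [3] / [4]
  Insert 7 (step 6): P = [1, 5, 7] / [2, 8] / [3];  Q = [1, 2, 5] / [3, 6] / [4]
  Insert 6 (step 7): P = [1, 5, 6] / [2, 7] / [3, 8];  Q = [1, 2, 5] / [3, 6] / [4, 7]
  Insert 4 (step 8): P = [1, 4, 6] / [2, 5] / [3, 7] / [8];  Q = [1, 2, 5] / [3, 6] / [4, 7] / [8]
Final shape: (3, 2, 2, 1).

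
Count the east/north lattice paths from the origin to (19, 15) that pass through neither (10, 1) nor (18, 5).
Number of paths = 1846668186

Inclusion–exclusion. Total paths: C(34, 19) = 1855967520. Through P₁: C(11, 10)·C(23, 9) = 8989090. Through P₂: C(23, 18)·C(11, 1) = 370139. Since P₁ is strictly southwest of P₂, a monotone path through both must visit P₁ then P₂; paths through both = C(11, 10)·C(12, 8)·C(11, 1) = 59895. Avoid both = 1855967520 − 8989090 − 370139 + 59895 = 1846668186.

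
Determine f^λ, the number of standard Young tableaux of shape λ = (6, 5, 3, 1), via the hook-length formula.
# SYT of shape (6, 5, 3, 1) = 128700

Hook-length formula: f^λ = n! / Π hook(c), product over all cells c of the Young diagram. For λ = (6, 5, 3, 1), n = 15 boxes. Hook lengths by row (left-to-right, top-to-bottom): [9, 7, 6, 4, 3, 1]; [7, 5, 4, 2, 1]; [4, 2, 1]; [1]. Product of hooks = 10160640. So f^λ = 15! / 10160640 = 1307674368000 / 10160640 = 128700.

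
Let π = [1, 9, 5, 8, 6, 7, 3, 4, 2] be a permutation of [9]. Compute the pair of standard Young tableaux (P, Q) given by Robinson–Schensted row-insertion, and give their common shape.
P = [1, 2, 4, 7] / [3, 6] / [5] / [8] / [9];  Q = [1, 2, 4, 6] / [3, 8] / [5] / [7] / [9];  common shape = (4, 2, 1, 1, 1)

Row-insert the values π_1, π_2, … into P one at a time, bumping the leftmost entry strictly greater than the inserted value down to the next row. The recording tableau Q records, in position (i, j), the step at which that cell was added to P.
  Insert 1 (step 1): P = [1];  Q = [1]
  Insert 9 (step 2): P = [1, 9];  Q = [1, 2]
  Insert 5 (step 3): P = [1, 5] / [9];  Q = [1, 2] / [3]
  Insert 8 (step 4): P = [1, 5, 8] / [9];  Q = [1, 2, 4] / [3]
  Insert 6 (step 5): P = [1, 5, 6] / [8] / [9];  Q = [1, 2, 4] / [3] / [5]
  Insert 7 (step 6): P = [1, 5, 6, 7] / [8] / [9];  Q = [1, 2, 4, 6] / [3] / [5]
  Insert 3 (step 7): P = [1, 3, 6, 7] / [5] / [8] / [9];  Q = [1, 2, 4, 6] / [3] / [5] / [7]
  Insert 4 (step 8): P = [1, 3, 4, 7] / [5, 6] / [8] / [9];  Q = [1, 2, 4, 6] / [3, 8] / [5] / [7]
  Insert 2 (step 9): P = [1, 2, 4, 7] / [3, 6] / [5] / [8] / [9];  Q = [1, 2, 4, 6] / [3, 8] / [5] / [7] / [9]
Final shape: (4, 2, 1, 1, 1).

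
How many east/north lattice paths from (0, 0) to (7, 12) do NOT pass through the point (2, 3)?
Number of paths = 30368

Total paths from (0, 0) to (7, 12): C(19, 7) = 50388. Paths through (2, 3): (paths (0, 0) → (2, 3)) × (paths (2, 3) → (7, 12)) = C(5, 2) · C(14, 5) = 10 · 2002 = 20020. Avoidance count = 50388 − 20020 = 30368.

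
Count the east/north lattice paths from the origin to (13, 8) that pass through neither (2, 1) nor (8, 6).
Number of paths = 74061

Inclusion–exclusion. Total paths: C(21, 13) = 203490. Through P₁: C(3, 2)·C(18, 11) = 95472. Through P₂: C(14, 8)·C(7, 5) = 63063. Since P₁ is strictly southwest of P₂, a monotone path through both must visit P₁ then P₂; paths through both = C(3, 2)·C(11, 6)·C(7, 5) = 29106. Avoid both = 203490 − 95472 − 63063 + 29106 = 74061.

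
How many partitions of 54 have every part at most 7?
p(54, parts ≤ 7) = 26226

Use the recurrence p(n, m) = p(n, m−1) + p(n−m, m): either the largest part is < m (count p(n, m−1)) or the largest part is exactly m (remove one copy of m, count p(n−m, m)). With p(0, ·) = 1 this gives p(54, parts ≤ 7) = 26226. (By conjugating Young diagrams, this also counts partitions of 54 into at most 7 parts.)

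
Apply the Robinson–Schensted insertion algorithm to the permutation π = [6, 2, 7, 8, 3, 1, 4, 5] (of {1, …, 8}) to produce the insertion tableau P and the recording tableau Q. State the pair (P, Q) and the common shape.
P = [1, 3, 4, 5] / [2, 7, 8] / [6];  Q = [1, 3, 4, 8] / [2, 5, 7] / [6];  common shape = (4, 3, 1)

Row-insert the values π_1, π_2, … into P one at a time, bumping the leftmost entry strictly greater than the inserted value down to the next row. The recording tableau Q records, in position (i, j), the step at which that cell was added to P.
  Insert 6 (step 1): P = [6];  Q = [1]
  Insert 2 (step 2): P = [2] / [6];  Q = [1] / [2]
  Insert 7 (step 3): P = [2, 7] / [6];  Q = [1, 3] / [2]
  Insert 8 (step 4): P = [2, 7, 8] / [6];  Q = [1, 3, 4] / [2]
  Insert 3 (step 5): P = [2, 3, 8] / [6, 7];  Q = [1, 3, 4] / [2, 5]
  Insert 1 (step 6): P = [1, 3, 8] / [2, 7] / [6];  Q = [1, 3, 4] / [2, 5] / [6]
  Insert 4 (step 7): P = [1, 3, 4] / [2, 7, 8] / [6];  Q = [1, 3, 4] / [2, 5, 7] / [6]
  Insert 5 (step 8): P = [1, 3, 4, 5] / [2, 7, 8] / [6];  Q = [1, 3, 4, 8] / [2, 5, 7] / [6]
Final shape: (4, 3, 1).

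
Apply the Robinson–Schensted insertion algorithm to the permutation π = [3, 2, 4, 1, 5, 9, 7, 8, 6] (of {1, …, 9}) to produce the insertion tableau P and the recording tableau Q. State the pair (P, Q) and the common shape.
P = [1, 4, 5, 6, 8] / [2, 7] / [3, 9];  Q = [1, 3, 5, 6, 8] / [2, 7] / [4, 9];  common shape = (5, 2, 2)

Row-insert the values π_1, π_2, … into P one at a time, bumping the leftmost entry strictly greater than the inserted value down to the next row. The recording tableau Q records, in position (i, j), the step at which that cell was added to P.
  Insert 3 (step 1): P = [3];  Q = [1]
  Insert 2 (step 2): P = [2] / [3];  Q = [1] / [2]
  Insert 4 (step 3): P = [2, 4] / [3];  Q = [1, 3] / [2]
  Insert 1 (step 4): P = [1, 4] / [2] / [3];  Q = [1, 3] / [2] / [4]
  Insert 5 (step 5): P = [1, 4, 5] / [2] / [3];  Q = [1, 3, 5] / [2] / [4]
  Insert 9 (step 6): P = [1, 4, 5, 9] / [2] / [3];  Q = [1, 3, 5, 6] / [2] / [4]
  Insert 7 (step 7): P = [1, 4, 5, 7] / [2, 9] / [3];  Q = [1, 3, 5, 6] / [2, 7] / [4]
  Insert 8 (step 8): P = [1, 4, 5, 7, 8] / [2, 9] / [3];  Q = [1, 3, 5, 6, 8] / [2, 7] / [4]
  Insert 6 (step 9): P = [1, 4, 5, 6, 8] / [2, 7] / [3, 9];  Q = [1, 3, 5, 6, 8] / [2, 7] / [4, 9]
Final shape: (5, 2, 2).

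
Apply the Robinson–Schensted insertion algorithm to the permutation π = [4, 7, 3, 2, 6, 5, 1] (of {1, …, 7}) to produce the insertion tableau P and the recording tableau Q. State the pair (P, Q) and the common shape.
P = [1, 5] / [2, 6] / [3, 7] / [4];  Q = [1, 2] / [3, 5] / [4, 6] / [7];  common shape = (2, 2, 2, 1)

Row-insert the values π_1, π_2, … into P one at a time, bumping the leftmost entry strictly greater than the inserted value down to the next row. The recording tableau Q records, in position (i, j), the step at which that cell was added to P.
  Insert 4 (step 1): P = [4];  Q = [1]
  Insert 7 (step 2): P = [4, 7];  Q = [1, 2]
  Insert 3 (step 3): P = [3, 7] / [4];  Q = [1, 2] / [3]
  Insert 2 (step 4): P = [2, 7] / [3] / [4];  Q = [1, 2] / [3] / [4]
  Insert 6 (step 5): P = [2, 6] / [3, 7] / [4];  Q = [1, 2] / [3, 5] / [4]
  Insert 5 (step 6): P = [2, 5] / [3, 6] / [4, 7];  Q = [1, 2] / [3, 5] / [4, 6]
  Insert 1 (step 7): P = [1, 5] / [2, 6] / [3, 7] / [4];  Q = [1, 2] / [3, 5] / [4, 6] / [7]
Final shape: (2, 2, 2, 1).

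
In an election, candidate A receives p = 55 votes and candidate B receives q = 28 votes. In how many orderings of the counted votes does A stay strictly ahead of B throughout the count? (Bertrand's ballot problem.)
Strict-lead orderings = 3315651101798115662352

Total orderings of the 83 votes with 55 for A: C(83, 55) = 10192557090712725925008. By the Bertrand ballot formula (Cycle Lemma / reflection principle), the number of orderings in which A is strictly ahead of B throughout is (p − q)/(p + q) · C(p + q, p) = (55 − 28)/(55 + 28) · 10192557090712725925008 = 3315651101798115662352.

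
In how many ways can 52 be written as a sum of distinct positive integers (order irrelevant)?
q(52) = 4582

A partition into distinct parts is a strictly decreasing sequence summing to n. The recurrence d(n, m) = d(n, m−1) + d(n−m, m−1) (use part m at most once) with q(n) = d(n, n) gives q(52) = 4582. (Euler's theorem: # distinct-part partitions = # odd-part partitions.)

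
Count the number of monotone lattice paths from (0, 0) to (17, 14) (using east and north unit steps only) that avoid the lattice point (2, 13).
Number of paths = 265180845

Total paths from (0, 0) to (17, 14): C(31, 17) = 265182525. Paths through (2, 13): (paths (0, 0) → (2, 13)) × (paths (2, 13) → (17, 14)) = C(15, 2) · C(16, 15) = 105 · 16 = 1680. Avoidance count = 265182525 − 1680 = 265180845.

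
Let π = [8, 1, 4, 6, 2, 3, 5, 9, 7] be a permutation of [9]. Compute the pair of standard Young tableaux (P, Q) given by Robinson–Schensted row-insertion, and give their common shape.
P = [1, 2, 3, 5, 7] / [4, 6, 9] / [8];  Q = [1, 3, 4, 7, 8] / [2, 6, 9] / [5];  common shape = (5, 3, 1)

Row-insert the values π_1, π_2, … into P one at a time, bumping the leftmost entry strictly greater than the inserted value down to the next row. The recording tableau Q records, in position (i, j), the step at which that cell was added to P.
  Insert 8 (step 1): P = [8];  Q = [1]
  Insert 1 (step 2): P = [1] / [8];  Q = [1] / [2]
  Insert 4 (step 3): P = [1, 4] / [8];  Q = [1, 3] / [2]
  Insert 6 (step 4): P = [1, 4, 6] / [8];  Q = [1, 3, 4] / [2]
  Insert 2 (step 5): P = [1, 2, 6] / [4] / [8];  Q = [1, 3, 4] / [2] / [5]
  Insert 3 (step 6): P = [1, 2, 3] / [4, 6] / [8];  Q = [1, 3, 4] / [2, 6] / [5]
  Insert 5 (step 7): P = [1, 2, 3, 5] / [4, 6] / [8];  Q = [1, 3, 4, 7] / [2, 6] / [5]
  Insert 9 (step 8): P = [1, 2, 3, 5, 9] / [4, 6] / [8];  Q = [1, 3, 4, 7, 8] / [2, 6] / [5]
  Insert 7 (step 9): P = [1, 2, 3, 5, 7] / [4, 6, 9] / [8];  Q = [1, 3, 4, 7, 8] / [2, 6, 9] / [5]
Final shape: (5, 3, 1).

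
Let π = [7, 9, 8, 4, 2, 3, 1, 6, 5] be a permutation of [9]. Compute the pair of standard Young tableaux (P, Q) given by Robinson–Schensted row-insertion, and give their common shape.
P = [1, 3, 5] / [2, 6] / [4, 8] / [7] / [9];  Q = [1, 2, 8] / [3, 6] / [4, 9] / [5] / [7];  common shape = (3, 2, 2, 1, 1)

Row-insert the values π_1, π_2, … into P one at a time, bumping the leftmost entry strictly greater than the inserted value down to the next row. The recording tableau Q records, in position (i, j), the step at which that cell was added to P.
  Insert 7 (step 1): P = [7];  Q = [1]
  Insert 9 (step 2): P = [7, 9];  Q = [1, 2]
  Insert 8 (step 3): P = [7, 8] / [9];  Q = [1, 2] / [3]
  Insert 4 (step 4): P = [4, 8] / [7] / [9];  Q = [1, 2] / [3] / [4]
  Insert 2 (step 5): P = [2, 8] / [4] / [7] / [9];  Q = [1, 2] / [3] / [4] / [5]
  Insert 3 (step 6): P = [2, 3] / [4, 8] / [7] / [9];  Q = [1, 2] / [3, 6] / [4] / [5]
  Insert 1 (step 7): P = [1, 3] / [2, 8] / [4] / [7] / [9];  Q = [1, 2] / [3, 6] / [4] / [5] / [7]
  Insert 6 (step 8): P = [1, 3, 6] / [2, 8] / [4] / [7] / [9];  Q = [1, 2, 8] / [3, 6] / [4] / [5] / [7]
  Insert 5 (step 9): P = [1, 3, 5] / [2, 6] / [4, 8] / [7] / [9];  Q = [1, 2, 8] / [3, 6] / [4, 9] / [5] / [7]
Final shape: (3, 2, 2, 1, 1).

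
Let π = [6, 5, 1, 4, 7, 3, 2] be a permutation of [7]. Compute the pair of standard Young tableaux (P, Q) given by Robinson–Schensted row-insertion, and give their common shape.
P = [1, 2, 7] / [3] / [4] / [5] / [6];  Q = [1, 4, 5] / [2] / [3] / [6] / [7];  common shape = (3, 1, 1, 1, 1)

Row-insert the values π_1, π_2, … into P one at a time, bumping the leftmost entry strictly greater than the inserted value down to the next row. The recording tableau Q records, in position (i, j), the step at which that cell was added to P.
  Insert 6 (step 1): P = [6];  Q = [1]
  Insert 5 (step 2): P = [5] / [6];  Q = [1] / [2]
  Insert 1 (step 3): P = [1] / [5] / [6];  Q = [1] / [2] / [3]
  Insert 4 (step 4): P = [1, 4] / [5] / [6];  Q = [1, 4] / [2] / [3]
  Insert 7 (step 5): P = [1, 4, 7] / [5] / [6];  Q = [1, 4, 5] / [2] / [3]
  Insert 3 (step 6): P = [1, 3, 7] / [4] / [5] / [6];  Q = [1, 4, 5] / [2] / [3] / [6]
  Insert 2 (step 7): P = [1, 2, 7] / [3] / [4] / [5] / [6];  Q = [1, 4, 5] / [2] / [3] / [6] / [7]
Final shape: (3, 1, 1, 1, 1).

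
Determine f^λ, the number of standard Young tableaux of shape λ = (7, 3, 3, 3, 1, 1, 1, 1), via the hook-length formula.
# SYT of shape (7, 3, 3, 3, 1, 1, 1, 1) = 57736250

Hook-length formula: f^λ = n! / Π hook(c), product over all cells c of the Young diagram. For λ = (7, 3, 3, 3, 1, 1, 1, 1), n = 20 boxes. Hook lengths by row (left-to-right, top-to-bottom): [14, 9, 8, 4, 3, 2, 1]; [9, 4, 3]; [8, 3, 2]; [7, 2, 1]; [4]; [3]; [2]; [1]. Product of hooks = 42138206208. So f^λ = 20! / 42138206208 = 2432902008176640000 / 42138206208 = 57736250.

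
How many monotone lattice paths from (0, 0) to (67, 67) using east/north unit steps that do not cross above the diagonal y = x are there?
C_67 = 22033725021956517463358552614056949950

These NE paths below the diagonal are counted by the Catalan number C_n = (1/(n + 1)) · C(2n, n). For n = 67: C_67 = (1/68) · C(134, 67) = 1498293301493043187508381577755872596600/68 = 22033725021956517463358552614056949950.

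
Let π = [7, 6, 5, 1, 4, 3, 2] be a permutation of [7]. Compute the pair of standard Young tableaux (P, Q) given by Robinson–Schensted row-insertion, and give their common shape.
P = [1, 2] / [3] / [4] / [5] / [6] / [7];  Q = [1, 5] / [2] / [3] / [4] / [6] / [7];  common shape = (2, 1, 1, 1, 1, 1)

Row-insert the values π_1, π_2, … into P one at a time, bumping the leftmost entry strictly greater than the inserted value down to the next row. The recording tableau Q records, in position (i, j), the step at which that cell was added to P.
  Insert 7 (step 1): P = [7];  Q = [1]
  Insert 6 (step 2): P = [6] / [7];  Q = [1] / [2]
  Insert 5 (step 3): P = [5] / [6] / [7];  Q = [1] / [2] / [3]
  Insert 1 (step 4): P = [1] / [5] / [6] / [7];  Q = [1] / [2] / [3] / [4]
  Insert 4 (step 5): P = [1, 4] / [5] / [6] / [7];  Q = [1, 5] / [2] / [3] / [4]
  Insert 3 (step 6): P = [1, 3] / [4] / [5] / [6] / [7];  Q = [1, 5] / [2] / [3] / [4] / [6]
  Insert 2 (step 7): P = [1, 2] / [3] / [4] / [5] / [6] / [7];  Q = [1, 5] / [2] / [3] / [4] / [6] / [7]
Final shape: (2, 1, 1, 1, 1, 1).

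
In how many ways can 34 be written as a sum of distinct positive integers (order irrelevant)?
q(34) = 512

A partition into distinct parts is a strictly decreasing sequence summing to n. The recurrence d(n, m) = d(n, m−1) + d(n−m, m−1) (use part m at most once) with q(n) = d(n, n) gives q(34) = 512. (Euler's theorem: # distinct-part partitions = # odd-part partitions.)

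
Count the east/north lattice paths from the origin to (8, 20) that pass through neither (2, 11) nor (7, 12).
Number of paths = 2268435

Inclusion–exclusion. Total paths: C(28, 8) = 3108105. Through P₁: C(13, 2)·C(15, 6) = 390390. Through P₂: C(19, 7)·C(9, 1) = 453492. Since P₁ is strictly southwest of P₂, a monotone path through both must visit P₁ then P₂; paths through both = C(13, 2)·C(6, 5)·C(9, 1) = 4212. Avoid both = 3108105 − 390390 − 453492 + 4212 = 2268435.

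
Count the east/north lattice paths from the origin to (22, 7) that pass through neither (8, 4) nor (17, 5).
Number of paths = 775116

Inclusion–exclusion. Total paths: C(29, 22) = 1560780. Through P₁: C(12, 8)·C(17, 14) = 336600. Through P₂: C(22, 17)·C(7, 5) = 553014. Since P₁ is strictly southwest of P₂, a monotone path through both must visit P₁ then P₂; paths through both = C(12, 8)·C(10, 9)·C(7, 5) = 103950. Avoid both = 1560780 − 336600 − 553014 + 103950 = 775116.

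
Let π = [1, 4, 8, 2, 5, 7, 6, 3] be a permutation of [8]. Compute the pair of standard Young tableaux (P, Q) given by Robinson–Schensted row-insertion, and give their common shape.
P = [1, 2, 3, 6] / [4, 5] / [7] / [8];  Q = [1, 2, 3, 6] / [4, 5] / [7] / [8];  common shape = (4, 2, 1, 1)

Row-insert the values π_1, π_2, … into P one at a time, bumping the leftmost entry strictly greater than the inserted value down to the next row. The recording tableau Q records, in position (i, j), the step at which that cell was added to P.
  Insert 1 (step 1): P = [1];  Q = [1]
  Insert 4 (step 2): P = [1, 4];  Q = [1, 2]
  Insert 8 (step 3): P = [1, 4, 8];  Q = [1, 2, 3]
  Insert 2 (step 4): P = [1, 2, 8] / [4];  Q = [1, 2, 3] / [4]
  Insert 5 (step 5): P = [1, 2, 5] / [4, 8];  Q = [1, 2, 3] / [4, 5]
  Insert 7 (step 6): P = [1, 2, 5, 7] / [4, 8];  Q = [1, 2, 3, 6] / [4, 5]
  Insert 6 (step 7): P = [1, 2, 5, 6] / [4, 7] / [8];  Q = [1, 2, 3, 6] / [4, 5] / [7]
  Insert 3 (step 8): P = [1, 2, 3, 6] / [4, 5] / [7] / [8];  Q = [1, 2, 3, 6] / [4, 5] / [7] / [8]
Final shape: (4, 2, 1, 1).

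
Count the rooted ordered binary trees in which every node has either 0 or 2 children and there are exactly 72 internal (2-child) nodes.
C_72 = 20276890389709399862928998568254641025700

These full binary trees are counted by the Catalan number C_n = (1/(n + 1)) · C(2n, n). For n = 72: C_72 = (1/73) · C(144, 72) = 1480212998448786189993816895482588794876100/73 = 20276890389709399862928998568254641025700.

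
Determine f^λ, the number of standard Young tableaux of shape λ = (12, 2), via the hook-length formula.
# SYT of shape (12, 2) = 77

Hook-length formula: f^λ = n! / Π hook(c), product over all cells c of the Young diagram. For λ = (12, 2), n = 14 boxes. Hook lengths by row (left-to-right, top-to-bottom): [13, 12, 10, 9, 8, 7, 6, 5, 4, 3, 2, 1]; [2, 1]. Product of hooks = 1132185600. So f^λ = 14! / 1132185600 = 87178291200 / 1132185600 = 77.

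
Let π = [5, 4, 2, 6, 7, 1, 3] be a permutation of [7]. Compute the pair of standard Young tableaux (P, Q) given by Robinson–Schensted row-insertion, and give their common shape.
P = [1, 3, 7] / [2, 6] / [4] / [5];  Q = [1, 4, 5] / [2, 7] / [3] / [6];  common shape = (3, 2, 1, 1)

Row-insert the values π_1, π_2, … into P one at a time, bumping the leftmost entry strictly greater than the inserted value down to the next row. The recording tableau Q records, in position (i, j), the step at which that cell was added to P.
  Insert 5 (step 1): P = [5];  Q = [1]
  Insert 4 (step 2): P = [4] / [5];  Q = [1] / [2]
  Insert 2 (step 3): P = [2] / [4] / [5];  Q = [1] / [2] / [3]
  Insert 6 (step 4): P = [2, 6] / [4] / [5];  Q = [1, 4] / [2] / [3]
  Insert 7 (step 5): P = [2, 6, 7] / [4] / [5];  Q = [1, 4, 5] / [2] / [3]
  Insert 1 (step 6): P = [1, 6, 7] / [2] / [4] / [5];  Q = [1, 4, 5] / [2] / [3] / [6]
  Insert 3 (step 7): P = [1, 3, 7] / [2, 6] / [4] / [5];  Q = [1, 4, 5] / [2, 7] / [3] / [6]
Final shape: (3, 2, 1, 1).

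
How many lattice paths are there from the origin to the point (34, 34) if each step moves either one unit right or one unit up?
Number of paths = 28453041475240576740

A monotone lattice path from (0, 0) to (34, 34) consists of 34 east steps and 34 north steps in some order, so it is determined by which 34 of the 68 steps are east. The count is C(68, 34) = 28453041475240576740.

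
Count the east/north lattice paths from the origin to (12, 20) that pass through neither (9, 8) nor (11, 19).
Number of paths = 109269550

Inclusion–exclusion. Total paths: C(32, 12) = 225792840. Through P₁: C(17, 9)·C(15, 3) = 11061050. Through P₂: C(30, 11)·C(2, 1) = 109254600. Since P₁ is strictly southwest of P₂, a monotone path through both must visit P₁ then P₂; paths through both = C(17, 9)·C(13, 2)·C(2, 1) = 3792360. Avoid both = 225792840 − 11061050 − 109254600 + 3792360 = 109269550.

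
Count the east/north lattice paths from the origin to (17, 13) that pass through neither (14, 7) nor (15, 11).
Number of paths = 67123770

Inclusion–exclusion. Total paths: C(30, 17) = 119759850. Through P₁: C(21, 14)·C(9, 3) = 9767520. Through P₂: C(26, 15)·C(4, 2) = 46356960. Since P₁ is strictly southwest of P₂, a monotone path through both must visit P₁ then P₂; paths through both = C(21, 14)·C(5, 1)·C(4, 2) = 3488400. Avoid both = 119759850 − 9767520 − 46356960 + 3488400 = 67123770.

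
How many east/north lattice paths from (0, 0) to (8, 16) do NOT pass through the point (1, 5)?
Number of paths = 544527

Total paths from (0, 0) to (8, 16): C(24, 8) = 735471. Paths through (1, 5): (paths (0, 0) → (1, 5)) × (paths (1, 5) → (8, 16)) = C(6, 1) · C(18, 7) = 6 · 31824 = 190944. Avoidance count = 735471 − 190944 = 544527.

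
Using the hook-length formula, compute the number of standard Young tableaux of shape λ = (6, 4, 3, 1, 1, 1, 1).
# SYT of shape (6, 4, 3, 1, 1, 1, 1) = 2431000

Hook-length formula: f^λ = n! / Π hook(c), product over all cells c of the Young diagram. For λ = (6, 4, 3, 1, 1, 1, 1), n = 17 boxes. Hook lengths by row (left-to-right, top-to-bottom): [12, 7, 6, 4, 2, 1]; [9, 4, 3, 1]; [7, 2, 1]; [4]; [3]; [2]; [1]. Product of hooks = 146313216. So f^λ = 17! / 146313216 = 355687428096000 / 146313216 = 2431000.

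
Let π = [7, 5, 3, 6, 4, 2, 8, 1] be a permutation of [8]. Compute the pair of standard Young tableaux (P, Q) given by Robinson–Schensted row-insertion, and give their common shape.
P = [1, 4, 8] / [2, 6] / [3] / [5] / [7];  Q = [1, 4, 7] / [2, 5] / [3] / [6] / [8];  common shape = (3, 2, 1, 1, 1)

Row-insert the values π_1, π_2, … into P one at a time, bumping the leftmost entry strictly greater than the inserted value down to the next row. The recording tableau Q records, in position (i, j), the step at which that cell was added to P.
  Insert 7 (step 1): P = [7];  Q = [1]
  Insert 5 (step 2): P = [5] / [7];  Q = [1] / [2]
  Insert 3 (step 3): P = [3] / [5] / [7];  Q = [1] / [2] / [3]
  Insert 6 (step 4): P = [3, 6] / [5] / [7];  Q = [1, 4] / [2] / [3]
  Insert 4 (step 5): P = [3, 4] / [5, 6] / [7];  Q = [1, 4] / [2, 5] / [3]
  Insert 2 (step 6): P = [2, 4] / [3, 6] / [5] / [7];  Q = [1, 4] / [2, 5] / [3] / [6]
  Insert 8 (step 7): P = [2, 4, 8] / [3, 6] / [5] / [7];  Q = [1, 4, 7] / [2, 5] / [3] / [6]
  Insert 1 (step 8): P = [1, 4, 8] / [2, 6] / [3] / [5] / [7];  Q = [1, 4, 7] / [2, 5] / [3] / [6] / [8]
Final shape: (3, 2, 1, 1, 1).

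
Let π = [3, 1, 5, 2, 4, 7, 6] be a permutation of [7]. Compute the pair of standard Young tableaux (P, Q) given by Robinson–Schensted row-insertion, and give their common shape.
P = [1, 2, 4, 6] / [3, 5, 7];  Q = [1, 3, 5, 6] / [2, 4, 7];  common shape = (4, 3)

Row-insert the values π_1, π_2, … into P one at a time, bumping the leftmost entry strictly greater than the inserted value down to the next row. The recording tableau Q records, in position (i, j), the step at which that cell was added to P.
  Insert 3 (step 1): P = [3];  Q = [1]
  Insert 1 (step 2): P = [1] / [3];  Q = [1] / [2]
  Insert 5 (step 3): P = [1, 5] / [3];  Q = [1, 3] / [2]
  Insert 2 (step 4): P = [1, 2] / [3, 5];  Q = [1, 3] / [2, 4]
  Insert 4 (step 5): P = [1, 2, 4] / [3, 5];  Q = [1, 3, 5] / [2, 4]
  Insert 7 (step 6): P = [1, 2, 4, 7] / [3, 5];  Q = [1, 3, 5, 6] / [2, 4]
  Insert 6 (step 7): P = [1, 2, 4, 6] / [3, 5, 7];  Q = [1, 3, 5, 6] / [2, 4, 7]
Final shape: (4, 3).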